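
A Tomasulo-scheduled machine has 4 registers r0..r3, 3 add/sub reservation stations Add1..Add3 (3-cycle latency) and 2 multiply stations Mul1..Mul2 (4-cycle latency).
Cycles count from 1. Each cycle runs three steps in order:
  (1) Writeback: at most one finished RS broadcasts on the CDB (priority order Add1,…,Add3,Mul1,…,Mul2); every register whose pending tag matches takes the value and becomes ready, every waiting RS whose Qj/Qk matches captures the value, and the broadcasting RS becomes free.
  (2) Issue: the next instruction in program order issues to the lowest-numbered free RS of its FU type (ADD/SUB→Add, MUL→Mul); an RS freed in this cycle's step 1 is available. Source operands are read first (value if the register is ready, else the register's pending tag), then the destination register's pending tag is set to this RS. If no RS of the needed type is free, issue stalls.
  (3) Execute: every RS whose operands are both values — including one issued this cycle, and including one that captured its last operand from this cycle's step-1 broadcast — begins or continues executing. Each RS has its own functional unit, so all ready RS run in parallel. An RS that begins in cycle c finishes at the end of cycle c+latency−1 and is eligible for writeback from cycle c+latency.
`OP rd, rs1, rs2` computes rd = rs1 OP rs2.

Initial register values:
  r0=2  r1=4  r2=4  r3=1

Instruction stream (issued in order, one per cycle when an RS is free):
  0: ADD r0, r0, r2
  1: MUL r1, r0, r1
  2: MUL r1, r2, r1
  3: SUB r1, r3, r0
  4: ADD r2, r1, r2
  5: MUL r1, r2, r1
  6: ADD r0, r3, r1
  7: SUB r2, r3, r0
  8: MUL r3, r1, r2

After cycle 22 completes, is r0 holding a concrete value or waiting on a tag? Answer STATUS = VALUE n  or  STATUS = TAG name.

STATUS = VALUE 6

cycle 1: issue ADD r0<-Add1 // r0:Add1,r1:4,r2:4,r3:1
cycle 2: issue MUL r1<-Mul1 // r0:Add1,r1:Mul1,r2:4,r3:1
cycle 3: issue MUL r1<-Mul2 // r0:Add1,r1:Mul2,r2:4,r3:1
cycle 4: CDB Add1=6; issue SUB r1<-Add1 // r0:6,r1:Add1,r2:4,r3:1
cycle 5: issue ADD r2<-Add2 // r0:6,r1:Add1,r2:Add2,r3:1
cycle 6: stall // r0:6,r1:Add1,r2:Add2,r3:1
cycle 7: CDB Add1=-5; stall // r0:6,r1:-5,r2:Add2,r3:1
cycle 8: CDB Mul1=24; issue MUL r1<-Mul1 // r0:6,r1:Mul1,r2:Add2,r3:1
cycle 9: issue ADD r0<-Add1 // r0:Add1,r1:Mul1,r2:Add2,r3:1
cycle 10: CDB Add2=-1; issue SUB r2<-Add2 // r0:Add1,r1:Mul1,r2:Add2,r3:1
cycle 11: stall // r0:Add1,r1:Mul1,r2:Add2,r3:1
cycle 12: CDB Mul2=96; issue MUL r3<-Mul2 // r0:Add1,r1:Mul1,r2:Add2,r3:Mul2
cycle 13: - // r0:Add1,r1:Mul1,r2:Add2,r3:Mul2
cycle 14: CDB Mul1=5 // r0:Add1,r1:5,r2:Add2,r3:Mul2
cycle 15: - // r0:Add1,r1:5,r2:Add2,r3:Mul2
cycle 16: - // r0:Add1,r1:5,r2:Add2,r3:Mul2
cycle 17: CDB Add1=6 // r0:6,r1:5,r2:Add2,r3:Mul2
cycle 18: - // r0:6,r1:5,r2:Add2,r3:Mul2
cycle 19: - // r0:6,r1:5,r2:Add2,r3:Mul2
cycle 20: CDB Add2=-5 // r0:6,r1:5,r2:-5,r3:Mul2
cycle 21: - // r0:6,r1:5,r2:-5,r3:Mul2
cycle 22: - // r0:6,r1:5,r2:-5,r3:Mul2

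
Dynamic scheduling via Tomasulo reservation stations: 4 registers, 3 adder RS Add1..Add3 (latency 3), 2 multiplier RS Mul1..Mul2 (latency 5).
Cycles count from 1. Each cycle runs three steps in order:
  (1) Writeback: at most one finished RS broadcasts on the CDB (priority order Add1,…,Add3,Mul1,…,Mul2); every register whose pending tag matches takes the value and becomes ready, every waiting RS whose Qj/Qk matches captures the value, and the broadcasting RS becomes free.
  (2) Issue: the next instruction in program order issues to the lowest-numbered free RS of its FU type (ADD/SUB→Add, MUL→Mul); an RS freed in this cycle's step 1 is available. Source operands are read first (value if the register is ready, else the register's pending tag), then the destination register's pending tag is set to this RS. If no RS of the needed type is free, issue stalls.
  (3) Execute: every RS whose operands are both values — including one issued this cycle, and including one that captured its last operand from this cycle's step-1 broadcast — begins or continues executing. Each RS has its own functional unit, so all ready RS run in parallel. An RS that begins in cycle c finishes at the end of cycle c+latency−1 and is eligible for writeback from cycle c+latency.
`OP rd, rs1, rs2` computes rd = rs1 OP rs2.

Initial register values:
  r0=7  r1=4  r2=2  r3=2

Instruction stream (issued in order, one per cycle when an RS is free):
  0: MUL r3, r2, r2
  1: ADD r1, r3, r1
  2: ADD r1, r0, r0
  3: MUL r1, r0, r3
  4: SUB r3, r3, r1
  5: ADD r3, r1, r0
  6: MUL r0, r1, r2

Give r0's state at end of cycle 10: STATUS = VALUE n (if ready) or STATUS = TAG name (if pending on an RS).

STATUS = TAG Mul1

  c1: issue MUL r3<-Mul1  regs: r0:7,r1:4,r2:2,r3:Mul1
  c2: issue ADD r1<-Add1  regs: r0:7,r1:Add1,r2:2,r3:Mul1
  c3: issue ADD r1<-Add2  regs: r0:7,r1:Add2,r2:2,r3:Mul1
  c4: issue MUL r1<-Mul2  regs: r0:7,r1:Mul2,r2:2,r3:Mul1
  c5: issue SUB r3<-Add3  regs: r0:7,r1:Mul2,r2:2,r3:Add3
  c6: CDB Add2=14; issue ADD r3<-Add2  regs: r0:7,r1:Mul2,r2:2,r3:Add2
  c7: CDB Mul1=4; issue MUL r0<-Mul1  regs: r0:Mul1,r1:Mul2,r2:2,r3:Add2
  c8: -  regs: r0:Mul1,r1:Mul2,r2:2,r3:Add2
  c9: -  regs: r0:Mul1,r1:Mul2,r2:2,r3:Add2
  c10: CDB Add1=8  regs: r0:Mul1,r1:Mul2,r2:2,r3:Add2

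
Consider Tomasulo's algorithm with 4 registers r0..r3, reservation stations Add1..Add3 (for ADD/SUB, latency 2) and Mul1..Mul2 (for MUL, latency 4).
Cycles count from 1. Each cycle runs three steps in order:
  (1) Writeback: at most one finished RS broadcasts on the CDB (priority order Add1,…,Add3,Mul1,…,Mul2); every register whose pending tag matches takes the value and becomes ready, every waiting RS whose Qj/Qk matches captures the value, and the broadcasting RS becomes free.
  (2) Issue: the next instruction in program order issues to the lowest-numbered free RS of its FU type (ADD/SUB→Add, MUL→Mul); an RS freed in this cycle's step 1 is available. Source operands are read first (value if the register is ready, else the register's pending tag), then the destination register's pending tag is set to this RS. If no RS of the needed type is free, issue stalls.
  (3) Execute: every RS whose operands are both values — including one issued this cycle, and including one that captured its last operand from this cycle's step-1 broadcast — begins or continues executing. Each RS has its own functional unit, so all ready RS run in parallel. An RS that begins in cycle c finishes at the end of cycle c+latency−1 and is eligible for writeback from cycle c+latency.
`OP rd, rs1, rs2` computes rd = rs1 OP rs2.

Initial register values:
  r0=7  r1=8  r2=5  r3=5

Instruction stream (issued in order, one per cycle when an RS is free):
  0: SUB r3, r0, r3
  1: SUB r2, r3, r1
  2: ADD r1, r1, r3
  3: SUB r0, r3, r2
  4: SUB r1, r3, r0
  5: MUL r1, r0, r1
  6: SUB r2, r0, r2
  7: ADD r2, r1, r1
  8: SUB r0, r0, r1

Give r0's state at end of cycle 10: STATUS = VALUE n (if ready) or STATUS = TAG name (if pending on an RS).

cycle 1: issue SUB r3<-Add1 // r0:7,r1:8,r2:5,r3:Add1
cycle 2: issue SUB r2<-Add2 // r0:7,r1:8,r2:Add2,r3:Add1
cycle 3: CDB Add1=2; issue ADD r1<-Add1 // r0:7,r1:Add1,r2:Add2,r3:2
cycle 4: issue SUB r0<-Add3 // r0:Add3,r1:Add1,r2:Add2,r3:2
cycle 5: CDB Add1=10; issue SUB r1<-Add1 // r0:Add3,r1:Add1,r2:Add2,r3:2
cycle 6: CDB Add2=-6; issue MUL r1<-Mul1 // r0:Add3,r1:Mul1,r2:-6,r3:2
cycle 7: issue SUB r2<-Add2 // r0:Add3,r1:Mul1,r2:Add2,r3:2
cycle 8: CDB Add3=8; issue ADD r2<-Add3 // r0:8,r1:Mul1,r2:Add3,r3:2
cycle 9: stall // r0:8,r1:Mul1,r2:Add3,r3:2
cycle 10: CDB Add1=-6; issue SUB r0<-Add1 // r0:Add1,r1:Mul1,r2:Add3,r3:2

STATUS = TAG Add1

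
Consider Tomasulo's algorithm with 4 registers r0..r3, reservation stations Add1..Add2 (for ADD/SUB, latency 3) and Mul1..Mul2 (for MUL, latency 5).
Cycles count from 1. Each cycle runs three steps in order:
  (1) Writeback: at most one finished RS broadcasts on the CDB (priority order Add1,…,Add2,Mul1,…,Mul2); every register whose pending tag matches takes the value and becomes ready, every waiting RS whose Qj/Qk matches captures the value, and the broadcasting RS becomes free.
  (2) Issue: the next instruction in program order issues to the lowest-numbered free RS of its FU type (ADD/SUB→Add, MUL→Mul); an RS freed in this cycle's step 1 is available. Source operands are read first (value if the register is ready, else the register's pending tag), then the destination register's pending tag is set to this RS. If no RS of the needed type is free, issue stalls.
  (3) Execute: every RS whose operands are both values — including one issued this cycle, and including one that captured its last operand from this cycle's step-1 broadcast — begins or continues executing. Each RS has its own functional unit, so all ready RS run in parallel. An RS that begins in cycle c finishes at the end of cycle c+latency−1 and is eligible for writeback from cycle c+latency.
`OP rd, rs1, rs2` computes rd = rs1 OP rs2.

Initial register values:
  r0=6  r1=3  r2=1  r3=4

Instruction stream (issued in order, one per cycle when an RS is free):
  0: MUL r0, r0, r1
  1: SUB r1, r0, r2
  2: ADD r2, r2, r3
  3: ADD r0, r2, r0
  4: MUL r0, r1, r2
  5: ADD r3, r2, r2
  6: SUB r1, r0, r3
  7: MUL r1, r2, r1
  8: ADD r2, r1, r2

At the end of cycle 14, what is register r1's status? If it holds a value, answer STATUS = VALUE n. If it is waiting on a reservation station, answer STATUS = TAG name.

STATUS = TAG Mul2

c1: issue MUL r0<-Mul1 | r0:Mul1,r1:3,r2:1,r3:4
c2: issue SUB r1<-Add1 | r0:Mul1,r1:Add1,r2:1,r3:4
c3: issue ADD r2<-Add2 | r0:Mul1,r1:Add1,r2:Add2,r3:4
c4: stall | r0:Mul1,r1:Add1,r2:Add2,r3:4
c5: stall | r0:Mul1,r1:Add1,r2:Add2,r3:4
c6: CDB Add2=5; issue ADD r0<-Add2 | r0:Add2,r1:Add1,r2:5,r3:4
c7: CDB Mul1=18; issue MUL r0<-Mul1 | r0:Mul1,r1:Add1,r2:5,r3:4
c8: stall | r0:Mul1,r1:Add1,r2:5,r3:4
c9: stall | r0:Mul1,r1:Add1,r2:5,r3:4
c10: CDB Add1=17; issue ADD r3<-Add1 | r0:Mul1,r1:17,r2:5,r3:Add1
c11: CDB Add2=23; issue SUB r1<-Add2 | r0:Mul1,r1:Add2,r2:5,r3:Add1
c12: issue MUL r1<-Mul2 | r0:Mul1,r1:Mul2,r2:5,r3:Add1
c13: CDB Add1=10; issue ADD r2<-Add1 | r0:Mul1,r1:Mul2,r2:Add1,r3:10
c14: - | r0:Mul1,r1:Mul2,r2:Add1,r3:10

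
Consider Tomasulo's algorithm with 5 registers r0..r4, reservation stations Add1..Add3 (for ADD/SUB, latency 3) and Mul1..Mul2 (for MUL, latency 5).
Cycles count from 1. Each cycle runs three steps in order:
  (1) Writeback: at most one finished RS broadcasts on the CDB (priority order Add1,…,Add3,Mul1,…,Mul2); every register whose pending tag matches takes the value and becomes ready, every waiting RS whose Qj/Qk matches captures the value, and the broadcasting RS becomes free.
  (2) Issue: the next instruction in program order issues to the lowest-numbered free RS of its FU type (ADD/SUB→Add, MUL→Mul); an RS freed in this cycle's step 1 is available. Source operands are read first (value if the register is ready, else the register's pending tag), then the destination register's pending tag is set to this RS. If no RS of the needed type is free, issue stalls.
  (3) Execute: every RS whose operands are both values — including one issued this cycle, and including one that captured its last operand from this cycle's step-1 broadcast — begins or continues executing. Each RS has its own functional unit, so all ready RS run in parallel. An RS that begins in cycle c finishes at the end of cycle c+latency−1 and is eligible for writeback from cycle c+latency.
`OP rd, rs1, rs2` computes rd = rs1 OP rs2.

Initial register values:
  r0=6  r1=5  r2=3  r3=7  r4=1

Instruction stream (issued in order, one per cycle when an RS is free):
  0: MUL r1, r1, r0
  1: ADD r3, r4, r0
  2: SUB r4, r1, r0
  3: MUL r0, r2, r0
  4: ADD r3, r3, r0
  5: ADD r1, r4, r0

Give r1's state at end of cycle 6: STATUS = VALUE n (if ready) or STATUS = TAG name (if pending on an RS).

  c1: issue MUL r1<-Mul1  regs: r0:6,r1:Mul1,r2:3,r3:7,r4:1
  c2: issue ADD r3<-Add1  regs: r0:6,r1:Mul1,r2:3,r3:Add1,r4:1
  c3: issue SUB r4<-Add2  regs: r0:6,r1:Mul1,r2:3,r3:Add1,r4:Add2
  c4: issue MUL r0<-Mul2  regs: r0:Mul2,r1:Mul1,r2:3,r3:Add1,r4:Add2
  c5: CDB Add1=7; issue ADD r3<-Add1  regs: r0:Mul2,r1:Mul1,r2:3,r3:Add1,r4:Add2
  c6: CDB Mul1=30; issue ADD r1<-Add3  regs: r0:Mul2,r1:Add3,r2:3,r3:Add1,r4:Add2

STATUS = TAG Add3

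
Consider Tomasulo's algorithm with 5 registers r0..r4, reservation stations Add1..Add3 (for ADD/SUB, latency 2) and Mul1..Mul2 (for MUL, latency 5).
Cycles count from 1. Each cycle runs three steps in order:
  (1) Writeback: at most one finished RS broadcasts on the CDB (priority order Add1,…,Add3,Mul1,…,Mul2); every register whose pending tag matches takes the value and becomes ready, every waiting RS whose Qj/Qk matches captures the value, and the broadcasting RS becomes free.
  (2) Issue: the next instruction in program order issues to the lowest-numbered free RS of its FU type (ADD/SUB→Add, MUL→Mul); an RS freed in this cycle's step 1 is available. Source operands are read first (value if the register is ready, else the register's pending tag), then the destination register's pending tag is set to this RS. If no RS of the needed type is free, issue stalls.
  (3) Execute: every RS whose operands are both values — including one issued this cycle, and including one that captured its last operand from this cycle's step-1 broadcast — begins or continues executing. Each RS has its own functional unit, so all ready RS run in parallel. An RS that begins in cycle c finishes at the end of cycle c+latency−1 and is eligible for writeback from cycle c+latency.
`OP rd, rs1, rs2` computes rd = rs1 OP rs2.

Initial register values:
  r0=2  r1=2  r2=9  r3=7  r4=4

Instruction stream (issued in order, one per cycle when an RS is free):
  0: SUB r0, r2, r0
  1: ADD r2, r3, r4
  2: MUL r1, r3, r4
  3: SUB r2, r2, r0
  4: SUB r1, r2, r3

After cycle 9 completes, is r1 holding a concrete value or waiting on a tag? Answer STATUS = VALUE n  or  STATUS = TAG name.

cycle 1: issue SUB r0<-Add1 // r0:Add1,r1:2,r2:9,r3:7,r4:4
cycle 2: issue ADD r2<-Add2 // r0:Add1,r1:2,r2:Add2,r3:7,r4:4
cycle 3: CDB Add1=7; issue MUL r1<-Mul1 // r0:7,r1:Mul1,r2:Add2,r3:7,r4:4
cycle 4: CDB Add2=11; issue SUB r2<-Add1 // r0:7,r1:Mul1,r2:Add1,r3:7,r4:4
cycle 5: issue SUB r1<-Add2 // r0:7,r1:Add2,r2:Add1,r3:7,r4:4
cycle 6: CDB Add1=4 // r0:7,r1:Add2,r2:4,r3:7,r4:4
cycle 7: - // r0:7,r1:Add2,r2:4,r3:7,r4:4
cycle 8: CDB Add2=-3 // r0:7,r1:-3,r2:4,r3:7,r4:4
cycle 9: CDB Mul1=28 // r0:7,r1:-3,r2:4,r3:7,r4:4

STATUS = VALUE -3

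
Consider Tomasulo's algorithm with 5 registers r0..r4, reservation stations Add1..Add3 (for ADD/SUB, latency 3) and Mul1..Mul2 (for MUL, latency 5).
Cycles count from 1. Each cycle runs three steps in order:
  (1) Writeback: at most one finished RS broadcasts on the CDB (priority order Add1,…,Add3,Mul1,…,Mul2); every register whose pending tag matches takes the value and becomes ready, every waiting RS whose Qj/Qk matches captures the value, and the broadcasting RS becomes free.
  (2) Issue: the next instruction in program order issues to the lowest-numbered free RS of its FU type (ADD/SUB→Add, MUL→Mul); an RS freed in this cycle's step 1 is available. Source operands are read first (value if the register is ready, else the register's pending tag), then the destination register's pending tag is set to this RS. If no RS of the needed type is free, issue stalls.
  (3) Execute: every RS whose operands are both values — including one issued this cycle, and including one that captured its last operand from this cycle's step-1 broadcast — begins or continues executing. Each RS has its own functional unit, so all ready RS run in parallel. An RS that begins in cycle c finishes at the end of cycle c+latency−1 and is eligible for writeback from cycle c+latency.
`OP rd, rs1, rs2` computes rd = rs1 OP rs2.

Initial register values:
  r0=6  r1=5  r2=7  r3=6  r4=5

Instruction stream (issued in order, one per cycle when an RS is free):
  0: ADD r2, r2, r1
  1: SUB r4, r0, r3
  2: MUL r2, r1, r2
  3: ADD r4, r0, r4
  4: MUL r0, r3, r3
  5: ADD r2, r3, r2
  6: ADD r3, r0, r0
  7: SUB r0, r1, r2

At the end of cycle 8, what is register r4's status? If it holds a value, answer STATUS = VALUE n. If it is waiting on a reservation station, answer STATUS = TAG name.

cycle 1: issue ADD r2<-Add1 // r0:6,r1:5,r2:Add1,r3:6,r4:5
cycle 2: issue SUB r4<-Add2 // r0:6,r1:5,r2:Add1,r3:6,r4:Add2
cycle 3: issue MUL r2<-Mul1 // r0:6,r1:5,r2:Mul1,r3:6,r4:Add2
cycle 4: CDB Add1=12; issue ADD r4<-Add1 // r0:6,r1:5,r2:Mul1,r3:6,r4:Add1
cycle 5: CDB Add2=0; issue MUL r0<-Mul2 // r0:Mul2,r1:5,r2:Mul1,r3:6,r4:Add1
cycle 6: issue ADD r2<-Add2 // r0:Mul2,r1:5,r2:Add2,r3:6,r4:Add1
cycle 7: issue ADD r3<-Add3 // r0:Mul2,r1:5,r2:Add2,r3:Add3,r4:Add1
cycle 8: CDB Add1=6; issue SUB r0<-Add1 // r0:Add1,r1:5,r2:Add2,r3:Add3,r4:6

STATUS = VALUE 6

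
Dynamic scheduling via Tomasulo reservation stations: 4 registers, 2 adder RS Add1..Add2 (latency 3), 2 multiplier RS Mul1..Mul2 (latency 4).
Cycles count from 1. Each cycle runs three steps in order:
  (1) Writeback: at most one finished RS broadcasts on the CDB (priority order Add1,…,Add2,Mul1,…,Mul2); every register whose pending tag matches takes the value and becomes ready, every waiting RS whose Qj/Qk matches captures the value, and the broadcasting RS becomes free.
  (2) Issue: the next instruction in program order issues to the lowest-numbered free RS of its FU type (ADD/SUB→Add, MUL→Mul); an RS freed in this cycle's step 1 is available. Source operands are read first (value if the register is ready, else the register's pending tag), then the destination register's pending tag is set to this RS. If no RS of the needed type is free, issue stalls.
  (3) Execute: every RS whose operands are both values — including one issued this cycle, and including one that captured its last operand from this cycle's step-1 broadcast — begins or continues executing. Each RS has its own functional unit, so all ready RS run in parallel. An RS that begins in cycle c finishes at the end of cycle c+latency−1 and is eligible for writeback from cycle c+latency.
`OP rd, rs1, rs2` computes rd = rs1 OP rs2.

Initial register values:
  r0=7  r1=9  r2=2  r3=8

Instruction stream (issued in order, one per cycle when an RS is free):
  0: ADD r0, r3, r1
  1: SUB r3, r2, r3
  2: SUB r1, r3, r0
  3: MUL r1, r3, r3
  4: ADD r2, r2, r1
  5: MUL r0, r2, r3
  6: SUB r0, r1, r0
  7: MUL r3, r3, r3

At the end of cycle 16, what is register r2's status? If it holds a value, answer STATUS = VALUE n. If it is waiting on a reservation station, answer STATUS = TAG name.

STATUS = VALUE 38

c1: issue ADD r0<-Add1 | r0:Add1,r1:9,r2:2,r3:8
c2: issue SUB r3<-Add2 | r0:Add1,r1:9,r2:2,r3:Add2
c3: stall | r0:Add1,r1:9,r2:2,r3:Add2
c4: CDB Add1=17; issue SUB r1<-Add1 | r0:17,r1:Add1,r2:2,r3:Add2
c5: CDB Add2=-6; issue MUL r1<-Mul1 | r0:17,r1:Mul1,r2:2,r3:-6
c6: issue ADD r2<-Add2 | r0:17,r1:Mul1,r2:Add2,r3:-6
c7: issue MUL r0<-Mul2 | r0:Mul2,r1:Mul1,r2:Add2,r3:-6
c8: CDB Add1=-23; issue SUB r0<-Add1 | r0:Add1,r1:Mul1,r2:Add2,r3:-6
c9: CDB Mul1=36; issue MUL r3<-Mul1 | r0:Add1,r1:36,r2:Add2,r3:Mul1
c10: - | r0:Add1,r1:36,r2:Add2,r3:Mul1
c11: - | r0:Add1,r1:36,r2:Add2,r3:Mul1
c12: CDB Add2=38 | r0:Add1,r1:36,r2:38,r3:Mul1
c13: CDB Mul1=36 | r0:Add1,r1:36,r2:38,r3:36
c14: - | r0:Add1,r1:36,r2:38,r3:36
c15: - | r0:Add1,r1:36,r2:38,r3:36
c16: CDB Mul2=-228 | r0:Add1,r1:36,r2:38,r3:36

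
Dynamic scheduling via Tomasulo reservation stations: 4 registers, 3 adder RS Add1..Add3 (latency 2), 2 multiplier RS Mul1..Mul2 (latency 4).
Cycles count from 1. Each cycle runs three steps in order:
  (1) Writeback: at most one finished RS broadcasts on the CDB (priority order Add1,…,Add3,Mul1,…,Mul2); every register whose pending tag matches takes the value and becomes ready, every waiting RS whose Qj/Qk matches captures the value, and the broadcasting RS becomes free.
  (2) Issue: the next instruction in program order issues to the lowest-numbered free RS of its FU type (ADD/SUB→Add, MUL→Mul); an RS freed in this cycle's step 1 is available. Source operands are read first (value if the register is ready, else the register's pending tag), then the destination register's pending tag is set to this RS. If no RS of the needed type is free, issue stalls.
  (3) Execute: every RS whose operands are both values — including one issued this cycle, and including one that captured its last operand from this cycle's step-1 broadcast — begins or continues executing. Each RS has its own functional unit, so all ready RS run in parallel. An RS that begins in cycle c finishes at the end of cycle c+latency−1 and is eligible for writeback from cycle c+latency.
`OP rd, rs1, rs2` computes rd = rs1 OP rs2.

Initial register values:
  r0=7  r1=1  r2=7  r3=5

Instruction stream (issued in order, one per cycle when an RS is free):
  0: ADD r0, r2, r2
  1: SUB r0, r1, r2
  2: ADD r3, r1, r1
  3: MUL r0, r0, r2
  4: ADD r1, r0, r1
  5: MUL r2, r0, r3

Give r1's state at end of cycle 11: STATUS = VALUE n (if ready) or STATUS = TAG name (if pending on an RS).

cycle 1: issue ADD r0<-Add1 // r0:Add1,r1:1,r2:7,r3:5
cycle 2: issue SUB r0<-Add2 // r0:Add2,r1:1,r2:7,r3:5
cycle 3: CDB Add1=14; issue ADD r3<-Add1 // r0:Add2,r1:1,r2:7,r3:Add1
cycle 4: CDB Add2=-6; issue MUL r0<-Mul1 // r0:Mul1,r1:1,r2:7,r3:Add1
cycle 5: CDB Add1=2; issue ADD r1<-Add1 // r0:Mul1,r1:Add1,r2:7,r3:2
cycle 6: issue MUL r2<-Mul2 // r0:Mul1,r1:Add1,r2:Mul2,r3:2
cycle 7: - // r0:Mul1,r1:Add1,r2:Mul2,r3:2
cycle 8: CDB Mul1=-42 // r0:-42,r1:Add1,r2:Mul2,r3:2
cycle 9: - // r0:-42,r1:Add1,r2:Mul2,r3:2
cycle 10: CDB Add1=-41 // r0:-42,r1:-41,r2:Mul2,r3:2
cycle 11: - // r0:-42,r1:-41,r2:Mul2,r3:2

STATUS = VALUE -41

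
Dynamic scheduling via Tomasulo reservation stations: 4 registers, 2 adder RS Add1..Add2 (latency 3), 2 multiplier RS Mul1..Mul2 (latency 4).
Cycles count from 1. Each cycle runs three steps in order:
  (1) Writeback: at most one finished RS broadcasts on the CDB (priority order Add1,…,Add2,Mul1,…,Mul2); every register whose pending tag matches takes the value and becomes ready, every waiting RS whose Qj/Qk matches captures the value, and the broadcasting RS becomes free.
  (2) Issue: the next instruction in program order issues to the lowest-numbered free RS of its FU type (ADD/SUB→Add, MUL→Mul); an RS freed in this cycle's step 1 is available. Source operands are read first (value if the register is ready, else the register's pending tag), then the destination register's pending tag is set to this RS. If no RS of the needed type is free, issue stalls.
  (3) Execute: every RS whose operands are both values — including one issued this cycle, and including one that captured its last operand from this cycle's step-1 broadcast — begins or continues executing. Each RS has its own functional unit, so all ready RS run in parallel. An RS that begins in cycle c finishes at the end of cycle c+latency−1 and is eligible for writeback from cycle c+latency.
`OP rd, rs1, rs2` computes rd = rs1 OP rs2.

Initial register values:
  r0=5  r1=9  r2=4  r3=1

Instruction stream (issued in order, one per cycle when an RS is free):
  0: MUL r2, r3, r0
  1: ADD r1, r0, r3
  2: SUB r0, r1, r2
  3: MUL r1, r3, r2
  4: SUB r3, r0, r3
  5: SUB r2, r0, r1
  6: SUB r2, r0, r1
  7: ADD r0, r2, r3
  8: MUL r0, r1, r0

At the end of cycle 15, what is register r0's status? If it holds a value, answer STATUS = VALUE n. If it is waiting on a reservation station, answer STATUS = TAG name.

STATUS = TAG Mul1

cycle 1: issue MUL r2<-Mul1 // r0:5,r1:9,r2:Mul1,r3:1
cycle 2: issue ADD r1<-Add1 // r0:5,r1:Add1,r2:Mul1,r3:1
cycle 3: issue SUB r0<-Add2 // r0:Add2,r1:Add1,r2:Mul1,r3:1
cycle 4: issue MUL r1<-Mul2 // r0:Add2,r1:Mul2,r2:Mul1,r3:1
cycle 5: CDB Add1=6; issue SUB r3<-Add1 // r0:Add2,r1:Mul2,r2:Mul1,r3:Add1
cycle 6: CDB Mul1=5; stall // r0:Add2,r1:Mul2,r2:5,r3:Add1
cycle 7: stall // r0:Add2,r1:Mul2,r2:5,r3:Add1
cycle 8: stall // r0:Add2,r1:Mul2,r2:5,r3:Add1
cycle 9: CDB Add2=1; issue SUB r2<-Add2 // r0:1,r1:Mul2,r2:Add2,r3:Add1
cycle 10: CDB Mul2=5; stall // r0:1,r1:5,r2:Add2,r3:Add1
cycle 11: stall // r0:1,r1:5,r2:Add2,r3:Add1
cycle 12: CDB Add1=0; issue SUB r2<-Add1 // r0:1,r1:5,r2:Add1,r3:0
cycle 13: CDB Add2=-4; issue ADD r0<-Add2 // r0:Add2,r1:5,r2:Add1,r3:0
cycle 14: issue MUL r0<-Mul1 // r0:Mul1,r1:5,r2:Add1,r3:0
cycle 15: CDB Add1=-4 // r0:Mul1,r1:5,r2:-4,r3:0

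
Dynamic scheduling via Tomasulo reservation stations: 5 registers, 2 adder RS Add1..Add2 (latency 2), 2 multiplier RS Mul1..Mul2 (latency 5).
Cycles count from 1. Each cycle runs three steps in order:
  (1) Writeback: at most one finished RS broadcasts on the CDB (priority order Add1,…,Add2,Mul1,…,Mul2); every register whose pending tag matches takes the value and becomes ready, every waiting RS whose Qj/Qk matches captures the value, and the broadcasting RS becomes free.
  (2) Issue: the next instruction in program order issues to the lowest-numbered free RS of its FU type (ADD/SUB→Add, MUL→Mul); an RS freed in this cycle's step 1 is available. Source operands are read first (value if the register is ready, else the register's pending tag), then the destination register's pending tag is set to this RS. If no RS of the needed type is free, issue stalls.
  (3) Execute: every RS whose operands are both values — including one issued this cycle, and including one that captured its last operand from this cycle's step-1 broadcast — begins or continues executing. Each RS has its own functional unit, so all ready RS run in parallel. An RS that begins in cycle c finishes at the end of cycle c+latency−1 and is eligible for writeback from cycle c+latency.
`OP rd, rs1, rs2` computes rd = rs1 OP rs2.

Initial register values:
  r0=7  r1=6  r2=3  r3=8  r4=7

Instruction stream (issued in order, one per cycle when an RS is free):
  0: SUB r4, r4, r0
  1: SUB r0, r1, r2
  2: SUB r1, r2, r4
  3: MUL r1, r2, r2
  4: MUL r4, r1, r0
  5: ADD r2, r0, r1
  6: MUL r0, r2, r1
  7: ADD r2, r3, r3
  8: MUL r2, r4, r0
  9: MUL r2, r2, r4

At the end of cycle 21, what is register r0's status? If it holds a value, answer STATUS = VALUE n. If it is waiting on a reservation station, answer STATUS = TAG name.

  c1: issue SUB r4<-Add1  regs: r0:7,r1:6,r2:3,r3:8,r4:Add1
  c2: issue SUB r0<-Add2  regs: r0:Add2,r1:6,r2:3,r3:8,r4:Add1
  c3: CDB Add1=0; issue SUB r1<-Add1  regs: r0:Add2,r1:Add1,r2:3,r3:8,r4:0
  c4: CDB Add2=3; issue MUL r1<-Mul1  regs: r0:3,r1:Mul1,r2:3,r3:8,r4:0
  c5: CDB Add1=3; issue MUL r4<-Mul2  regs: r0:3,r1:Mul1,r2:3,r3:8,r4:Mul2
  c6: issue ADD r2<-Add1  regs: r0:3,r1:Mul1,r2:Add1,r3:8,r4:Mul2
  c7: stall  regs: r0:3,r1:Mul1,r2:Add1,r3:8,r4:Mul2
  c8: stall  regs: r0:3,r1:Mul1,r2:Add1,r3:8,r4:Mul2
  c9: CDB Mul1=9; issue MUL r0<-Mul1  regs: r0:Mul1,r1:9,r2:Add1,r3:8,r4:Mul2
  c10: issue ADD r2<-Add2  regs: r0:Mul1,r1:9,r2:Add2,r3:8,r4:Mul2
  c11: CDB Add1=12; stall  regs: r0:Mul1,r1:9,r2:Add2,r3:8,r4:Mul2
  c12: CDB Add2=16; stall  regs: r0:Mul1,r1:9,r2:16,r3:8,r4:Mul2
  c13: stall  regs: r0:Mul1,r1:9,r2:16,r3:8,r4:Mul2
  c14: CDB Mul2=27; issue MUL r2<-Mul2  regs: r0:Mul1,r1:9,r2:Mul2,r3:8,r4:27
  c15: stall  regs: r0:Mul1,r1:9,r2:Mul2,r3:8,r4:27
  c16: CDB Mul1=108; issue MUL r2<-Mul1  regs: r0:108,r1:9,r2:Mul1,r3:8,r4:27
  c17: -  regs: r0:108,r1:9,r2:Mul1,r3:8,r4:27
  c18: -  regs: r0:108,r1:9,r2:Mul1,r3:8,r4:27
  c19: -  regs: r0:108,r1:9,r2:Mul1,r3:8,r4:27
  c20: -  regs: r0:108,r1:9,r2:Mul1,r3:8,r4:27
  c21: CDB Mul2=2916  regs: r0:108,r1:9,r2:Mul1,r3:8,r4:27

STATUS = VALUE 108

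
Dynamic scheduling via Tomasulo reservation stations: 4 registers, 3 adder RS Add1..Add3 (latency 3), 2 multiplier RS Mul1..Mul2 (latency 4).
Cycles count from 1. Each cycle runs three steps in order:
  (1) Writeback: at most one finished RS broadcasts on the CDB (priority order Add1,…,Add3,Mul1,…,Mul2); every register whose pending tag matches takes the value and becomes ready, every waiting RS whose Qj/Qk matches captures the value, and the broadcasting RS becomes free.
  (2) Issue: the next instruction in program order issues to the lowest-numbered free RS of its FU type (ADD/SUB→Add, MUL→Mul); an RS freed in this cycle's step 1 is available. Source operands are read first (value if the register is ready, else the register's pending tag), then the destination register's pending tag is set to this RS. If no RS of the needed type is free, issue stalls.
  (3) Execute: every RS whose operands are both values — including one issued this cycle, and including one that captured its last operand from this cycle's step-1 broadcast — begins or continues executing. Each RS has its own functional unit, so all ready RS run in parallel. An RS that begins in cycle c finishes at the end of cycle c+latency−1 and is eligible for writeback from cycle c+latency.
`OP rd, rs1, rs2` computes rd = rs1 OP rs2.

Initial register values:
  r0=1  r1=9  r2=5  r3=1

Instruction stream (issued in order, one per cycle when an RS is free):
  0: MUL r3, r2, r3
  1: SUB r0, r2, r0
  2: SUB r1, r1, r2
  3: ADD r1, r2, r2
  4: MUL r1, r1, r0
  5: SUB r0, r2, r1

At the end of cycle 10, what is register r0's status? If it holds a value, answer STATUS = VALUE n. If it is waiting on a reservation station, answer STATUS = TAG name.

  c1: issue MUL r3<-Mul1  regs: r0:1,r1:9,r2:5,r3:Mul1
  c2: issue SUB r0<-Add1  regs: r0:Add1,r1:9,r2:5,r3:Mul1
  c3: issue SUB r1<-Add2  regs: r0:Add1,r1:Add2,r2:5,r3:Mul1
  c4: issue ADD r1<-Add3  regs: r0:Add1,r1:Add3,r2:5,r3:Mul1
  c5: CDB Add1=4; issue MUL r1<-Mul2  regs: r0:4,r1:Mul2,r2:5,r3:Mul1
  c6: CDB Add2=4; issue SUB r0<-Add1  regs: r0:Add1,r1:Mul2,r2:5,r3:Mul1
  c7: CDB Add3=10  regs: r0:Add1,r1:Mul2,r2:5,r3:Mul1
  c8: CDB Mul1=5  regs: r0:Add1,r1:Mul2,r2:5,r3:5
  c9: -  regs: r0:Add1,r1:Mul2,r2:5,r3:5
  c10: -  regs: r0:Add1,r1:Mul2,r2:5,r3:5

STATUS = TAG Add1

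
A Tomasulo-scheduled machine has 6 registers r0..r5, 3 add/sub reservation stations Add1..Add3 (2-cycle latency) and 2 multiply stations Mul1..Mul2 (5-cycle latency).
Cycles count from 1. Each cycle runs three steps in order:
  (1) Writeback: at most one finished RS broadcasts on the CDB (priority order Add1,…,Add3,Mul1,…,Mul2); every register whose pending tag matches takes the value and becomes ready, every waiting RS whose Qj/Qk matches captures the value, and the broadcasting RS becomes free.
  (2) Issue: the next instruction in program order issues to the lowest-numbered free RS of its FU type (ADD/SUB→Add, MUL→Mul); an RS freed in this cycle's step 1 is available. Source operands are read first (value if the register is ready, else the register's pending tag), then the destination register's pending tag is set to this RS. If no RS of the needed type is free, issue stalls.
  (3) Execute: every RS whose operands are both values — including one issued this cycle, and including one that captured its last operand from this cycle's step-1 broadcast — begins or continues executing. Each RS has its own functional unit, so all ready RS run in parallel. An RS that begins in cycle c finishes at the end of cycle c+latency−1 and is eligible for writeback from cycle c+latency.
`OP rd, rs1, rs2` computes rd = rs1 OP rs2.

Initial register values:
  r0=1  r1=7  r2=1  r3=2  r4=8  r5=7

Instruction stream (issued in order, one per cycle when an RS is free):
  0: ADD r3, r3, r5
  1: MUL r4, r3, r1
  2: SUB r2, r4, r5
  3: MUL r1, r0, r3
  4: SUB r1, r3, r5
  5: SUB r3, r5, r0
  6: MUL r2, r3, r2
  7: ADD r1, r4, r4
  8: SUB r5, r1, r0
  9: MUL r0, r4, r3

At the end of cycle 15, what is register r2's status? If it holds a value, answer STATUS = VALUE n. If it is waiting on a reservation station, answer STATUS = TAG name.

STATUS = TAG Mul1

  c1: issue ADD r3<-Add1  regs: r0:1,r1:7,r2:1,r3:Add1,r4:8,r5:7
  c2: issue MUL r4<-Mul1  regs: r0:1,r1:7,r2:1,r3:Add1,r4:Mul1,r5:7
  c3: CDB Add1=9; issue SUB r2<-Add1  regs: r0:1,r1:7,r2:Add1,r3:9,r4:Mul1,r5:7
  c4: issue MUL r1<-Mul2  regs: r0:1,r1:Mul2,r2:Add1,r3:9,r4:Mul1,r5:7
  c5: issue SUB r1<-Add2  regs: r0:1,r1:Add2,r2:Add1,r3:9,r4:Mul1,r5:7
  c6: issue SUB r3<-Add3  regs: r0:1,r1:Add2,r2:Add1,r3:Add3,r4:Mul1,r5:7
  c7: CDB Add2=2; stall  regs: r0:1,r1:2,r2:Add1,r3:Add3,r4:Mul1,r5:7
  c8: CDB Add3=6; stall  regs: r0:1,r1:2,r2:Add1,r3:6,r4:Mul1,r5:7
  c9: CDB Mul1=63; issue MUL r2<-Mul1  regs: r0:1,r1:2,r2:Mul1,r3:6,r4:63,r5:7
  c10: CDB Mul2=9; issue ADD r1<-Add2  regs: r0:1,r1:Add2,r2:Mul1,r3:6,r4:63,r5:7
  c11: CDB Add1=56; issue SUB r5<-Add1  regs: r0:1,r1:Add2,r2:Mul1,r3:6,r4:63,r5:Add1
  c12: CDB Add2=126; issue MUL r0<-Mul2  regs: r0:Mul2,r1:126,r2:Mul1,r3:6,r4:63,r5:Add1
  c13: -  regs: r0:Mul2,r1:126,r2:Mul1,r3:6,r4:63,r5:Add1
  c14: CDB Add1=125  regs: r0:Mul2,r1:126,r2:Mul1,r3:6,r4:63,r5:125
  c15: -  regs: r0:Mul2,r1:126,r2:Mul1,r3:6,r4:63,r5:125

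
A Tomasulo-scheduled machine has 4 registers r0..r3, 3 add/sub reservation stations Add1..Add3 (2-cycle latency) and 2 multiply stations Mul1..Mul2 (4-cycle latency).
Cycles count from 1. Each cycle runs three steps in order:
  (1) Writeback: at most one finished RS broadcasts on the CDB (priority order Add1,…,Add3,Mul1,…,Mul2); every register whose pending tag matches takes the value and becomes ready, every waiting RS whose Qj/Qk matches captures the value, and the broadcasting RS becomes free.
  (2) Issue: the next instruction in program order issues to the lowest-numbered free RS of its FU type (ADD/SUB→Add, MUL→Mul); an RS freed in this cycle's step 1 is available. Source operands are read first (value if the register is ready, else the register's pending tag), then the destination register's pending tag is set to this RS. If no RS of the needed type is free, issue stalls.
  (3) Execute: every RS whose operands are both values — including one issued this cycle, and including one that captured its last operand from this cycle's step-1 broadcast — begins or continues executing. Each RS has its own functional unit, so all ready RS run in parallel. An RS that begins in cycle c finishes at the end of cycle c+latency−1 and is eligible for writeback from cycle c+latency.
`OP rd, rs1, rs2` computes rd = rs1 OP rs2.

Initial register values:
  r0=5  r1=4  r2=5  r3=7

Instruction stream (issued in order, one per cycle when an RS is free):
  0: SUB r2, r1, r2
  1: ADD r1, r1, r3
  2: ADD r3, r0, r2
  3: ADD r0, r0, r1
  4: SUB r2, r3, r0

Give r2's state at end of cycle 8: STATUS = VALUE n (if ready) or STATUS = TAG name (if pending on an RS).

STATUS = VALUE -12

c1: issue SUB r2<-Add1 | r0:5,r1:4,r2:Add1,r3:7
c2: issue ADD r1<-Add2 | r0:5,r1:Add2,r2:Add1,r3:7
c3: CDB Add1=-1; issue ADD r3<-Add1 | r0:5,r1:Add2,r2:-1,r3:Add1
c4: CDB Add2=11; issue ADD r0<-Add2 | r0:Add2,r1:11,r2:-1,r3:Add1
c5: CDB Add1=4; issue SUB r2<-Add1 | r0:Add2,r1:11,r2:Add1,r3:4
c6: CDB Add2=16 | r0:16,r1:11,r2:Add1,r3:4
c7: - | r0:16,r1:11,r2:Add1,r3:4
c8: CDB Add1=-12 | r0:16,r1:11,r2:-12,r3:4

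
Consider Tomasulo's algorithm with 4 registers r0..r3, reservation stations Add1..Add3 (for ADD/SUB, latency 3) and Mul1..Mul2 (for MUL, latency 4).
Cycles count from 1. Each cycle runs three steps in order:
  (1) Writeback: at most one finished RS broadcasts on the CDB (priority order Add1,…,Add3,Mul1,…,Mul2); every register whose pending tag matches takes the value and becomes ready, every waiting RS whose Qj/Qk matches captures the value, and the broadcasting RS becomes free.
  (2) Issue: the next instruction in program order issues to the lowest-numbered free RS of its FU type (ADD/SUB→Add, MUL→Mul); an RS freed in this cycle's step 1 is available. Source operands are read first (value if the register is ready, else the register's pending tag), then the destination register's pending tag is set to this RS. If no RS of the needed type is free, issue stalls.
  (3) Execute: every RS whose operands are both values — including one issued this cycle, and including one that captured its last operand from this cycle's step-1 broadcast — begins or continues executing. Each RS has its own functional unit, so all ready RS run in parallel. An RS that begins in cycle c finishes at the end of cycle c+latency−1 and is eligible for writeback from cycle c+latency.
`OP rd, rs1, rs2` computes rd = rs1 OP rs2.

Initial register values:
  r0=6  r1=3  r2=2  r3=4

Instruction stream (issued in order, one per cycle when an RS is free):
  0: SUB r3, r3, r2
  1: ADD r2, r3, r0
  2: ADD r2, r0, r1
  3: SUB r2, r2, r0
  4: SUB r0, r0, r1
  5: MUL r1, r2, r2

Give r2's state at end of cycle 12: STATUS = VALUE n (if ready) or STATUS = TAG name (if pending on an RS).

cycle 1: issue SUB r3<-Add1 // r0:6,r1:3,r2:2,r3:Add1
cycle 2: issue ADD r2<-Add2 // r0:6,r1:3,r2:Add2,r3:Add1
cycle 3: issue ADD r2<-Add3 // r0:6,r1:3,r2:Add3,r3:Add1
cycle 4: CDB Add1=2; issue SUB r2<-Add1 // r0:6,r1:3,r2:Add1,r3:2
cycle 5: stall // r0:6,r1:3,r2:Add1,r3:2
cycle 6: CDB Add3=9; issue SUB r0<-Add3 // r0:Add3,r1:3,r2:Add1,r3:2
cycle 7: CDB Add2=8; issue MUL r1<-Mul1 // r0:Add3,r1:Mul1,r2:Add1,r3:2
cycle 8: - // r0:Add3,r1:Mul1,r2:Add1,r3:2
cycle 9: CDB Add1=3 // r0:Add3,r1:Mul1,r2:3,r3:2
cycle 10: CDB Add3=3 // r0:3,r1:Mul1,r2:3,r3:2
cycle 11: - // r0:3,r1:Mul1,r2:3,r3:2
cycle 12: - // r0:3,r1:Mul1,r2:3,r3:2

STATUS = VALUE 3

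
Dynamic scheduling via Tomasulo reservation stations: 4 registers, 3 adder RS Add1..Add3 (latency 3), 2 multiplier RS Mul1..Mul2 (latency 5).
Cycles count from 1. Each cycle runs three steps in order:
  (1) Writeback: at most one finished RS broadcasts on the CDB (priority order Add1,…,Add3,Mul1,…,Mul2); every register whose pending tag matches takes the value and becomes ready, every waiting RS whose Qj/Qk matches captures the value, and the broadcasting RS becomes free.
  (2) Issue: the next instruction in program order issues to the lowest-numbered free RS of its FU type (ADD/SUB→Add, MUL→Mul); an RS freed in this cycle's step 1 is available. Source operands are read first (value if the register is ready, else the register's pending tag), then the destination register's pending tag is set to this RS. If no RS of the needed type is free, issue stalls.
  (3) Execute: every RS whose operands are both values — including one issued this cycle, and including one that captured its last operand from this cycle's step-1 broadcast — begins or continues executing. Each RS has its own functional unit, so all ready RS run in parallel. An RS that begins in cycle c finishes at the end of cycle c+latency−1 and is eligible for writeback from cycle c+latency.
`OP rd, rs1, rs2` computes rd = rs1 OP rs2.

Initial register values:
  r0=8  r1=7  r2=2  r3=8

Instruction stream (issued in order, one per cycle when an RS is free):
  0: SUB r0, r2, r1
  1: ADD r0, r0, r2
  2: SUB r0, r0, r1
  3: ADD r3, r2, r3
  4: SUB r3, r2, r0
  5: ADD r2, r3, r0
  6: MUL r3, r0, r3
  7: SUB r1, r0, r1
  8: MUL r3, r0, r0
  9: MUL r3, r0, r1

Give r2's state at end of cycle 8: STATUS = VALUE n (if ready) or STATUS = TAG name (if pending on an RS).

cycle 1: issue SUB r0<-Add1 // r0:Add1,r1:7,r2:2,r3:8
cycle 2: issue ADD r0<-Add2 // r0:Add2,r1:7,r2:2,r3:8
cycle 3: issue SUB r0<-Add3 // r0:Add3,r1:7,r2:2,r3:8
cycle 4: CDB Add1=-5; issue ADD r3<-Add1 // r0:Add3,r1:7,r2:2,r3:Add1
cycle 5: stall // r0:Add3,r1:7,r2:2,r3:Add1
cycle 6: stall // r0:Add3,r1:7,r2:2,r3:Add1
cycle 7: CDB Add1=10; issue SUB r3<-Add1 // r0:Add3,r1:7,r2:2,r3:Add1
cycle 8: CDB Add2=-3; issue ADD r2<-Add2 // r0:Add3,r1:7,r2:Add2,r3:Add1

STATUS = TAG Add2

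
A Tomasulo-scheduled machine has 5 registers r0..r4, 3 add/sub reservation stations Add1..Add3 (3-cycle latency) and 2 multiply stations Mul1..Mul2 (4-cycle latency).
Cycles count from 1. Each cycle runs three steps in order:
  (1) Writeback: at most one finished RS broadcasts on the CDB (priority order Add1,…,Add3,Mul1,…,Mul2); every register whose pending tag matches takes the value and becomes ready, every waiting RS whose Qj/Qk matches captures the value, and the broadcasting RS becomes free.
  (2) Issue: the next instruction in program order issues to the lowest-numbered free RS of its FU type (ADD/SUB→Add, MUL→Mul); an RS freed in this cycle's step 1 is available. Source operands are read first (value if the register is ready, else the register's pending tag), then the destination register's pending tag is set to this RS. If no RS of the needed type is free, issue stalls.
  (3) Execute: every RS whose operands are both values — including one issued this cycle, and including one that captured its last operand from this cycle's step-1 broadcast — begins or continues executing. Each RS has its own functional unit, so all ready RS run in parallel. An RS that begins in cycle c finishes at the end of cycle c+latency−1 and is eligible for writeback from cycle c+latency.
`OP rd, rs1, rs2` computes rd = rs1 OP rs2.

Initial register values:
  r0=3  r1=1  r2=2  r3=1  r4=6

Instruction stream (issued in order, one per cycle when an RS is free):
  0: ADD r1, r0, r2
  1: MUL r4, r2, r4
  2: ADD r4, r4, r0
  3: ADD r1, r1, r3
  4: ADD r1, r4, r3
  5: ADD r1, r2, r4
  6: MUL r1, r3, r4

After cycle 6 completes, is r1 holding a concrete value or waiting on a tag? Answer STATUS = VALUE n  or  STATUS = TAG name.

cycle 1: issue ADD r1<-Add1 // r0:3,r1:Add1,r2:2,r3:1,r4:6
cycle 2: issue MUL r4<-Mul1 // r0:3,r1:Add1,r2:2,r3:1,r4:Mul1
cycle 3: issue ADD r4<-Add2 // r0:3,r1:Add1,r2:2,r3:1,r4:Add2
cycle 4: CDB Add1=5; issue ADD r1<-Add1 // r0:3,r1:Add1,r2:2,r3:1,r4:Add2
cycle 5: issue ADD r1<-Add3 // r0:3,r1:Add3,r2:2,r3:1,r4:Add2
cycle 6: CDB Mul1=12; stall // r0:3,r1:Add3,r2:2,r3:1,r4:Add2

STATUS = TAG Add3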